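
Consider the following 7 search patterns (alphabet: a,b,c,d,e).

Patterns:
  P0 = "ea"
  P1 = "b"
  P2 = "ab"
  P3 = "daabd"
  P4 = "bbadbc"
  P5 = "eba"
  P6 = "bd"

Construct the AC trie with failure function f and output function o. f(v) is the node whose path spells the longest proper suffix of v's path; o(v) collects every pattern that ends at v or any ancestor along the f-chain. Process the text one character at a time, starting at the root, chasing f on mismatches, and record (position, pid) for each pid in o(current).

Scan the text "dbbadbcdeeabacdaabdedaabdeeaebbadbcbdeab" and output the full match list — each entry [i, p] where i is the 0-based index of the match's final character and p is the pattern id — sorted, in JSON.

Build:
Trie (insert patterns):
  0='ε' goto a→4 b→3 d→6 e→1
  1='e' goto a→2 b→16
  2='ea' goto ·  ←P0
  3='b' goto b→11 d→18  ←P1
  4='a' goto b→5
  5='ab' goto ·  ←P2
  6='d' goto a→7
  7='da' goto a→8
  8='daa' goto b→9
  9='daab' goto d→10
  10='daabd' goto ·  ←P3
  11='bb' goto a→12
  12='bba' goto d→13
  13='bbad' goto b→14
  14='bbadb' goto c→15
  15='bbadbc' goto ·  ←P4
  16='eb' goto a→17
  17='eba' goto ·  ←P5
  18='bd' goto ·  ←P6

Failure links (BFS by depth):
  n1('e'): parent n0 fail=0; on 'e' 0 → fail=0;  out ∅∪∅=∅
  n3('b'): parent n0 fail=0; on 'b' 0 → fail=0;  out {1}∪∅={1}
  n4('a'): parent n0 fail=0; on 'a' 0 → fail=0;  out ∅∪∅=∅
  n6('d'): parent n0 fail=0; on 'd' 0 → fail=0;  out ∅∪∅=∅
  n2('ea'): parent n1 fail=0; on 'a' 0 → fail=4;  out {0}∪∅={0}
  n5('ab'): parent n4 fail=0; on 'b' 0 → fail=3;  out {2}∪{1}={1,2}
  n7('da'): parent n6 fail=0; on 'a' 0 → fail=4;  out ∅∪∅=∅
  n11('bb'): parent n3 fail=0; on 'b' 0 → fail=3;  out ∅∪{1}={1}
  n16('eb'): parent n1 fail=0; on 'b' 0 → fail=3;  out ∅∪{1}={1}
  n18('bd'): parent n3 fail=0; on 'd' 0 → fail=6;  out {6}∪∅={6}
  n8('daa'): parent n7 fail=4; on 'a' 4→0 → fail=4;  out ∅∪∅=∅
  n12('bba'): parent n11 fail=3; on 'a' 3→0 → fail=4;  out ∅∪∅=∅
  n17('eba'): parent n16 fail=3; on 'a' 3→0 → fail=4;  out {5}∪∅={5}
  n9('daab'): parent n8 fail=4; on 'b' 4 → fail=5;  out ∅∪{1,2}={1,2}
  n13('bbad'): parent n12 fail=4; on 'd' 4→0 → fail=6;  out ∅∪∅=∅
  n10('daabd'): parent n9 fail=5; on 'd' 5→3 → fail=18;  out {3}∪{6}={3,6}
  n14('bbadb'): parent n13 fail=6; on 'b' 6→0 → fail=3;  out ∅∪{1}={1}
  n15('bbadbc'): parent n14 fail=3; on 'c' 3→0 → fail=0;  out {4}∪∅={4}

Scan:
i=0 'd': node 0→6
i=1 'b': node 6→3 (via fail)  emit P1@[1:1]
i=2 'b': node 3→11  emit P1@[2:2]
i=3 'a': node 11→12
i=4 'd': node 12→13
i=5 'b': node 13→14  emit P1@[5:5]
i=6 'c': node 14→15  emit P4@[1:6]
i=7 'd': node 15→6 (via fail)
i=8 'e': node 6→1 (via fail)
i=9 'e': node 1→1 (via fail)
i=10 'a': node 1→2  emit P0@[9:10]
i=11 'b': node 2→5 (via fail)  emit P1@[11:11],P2@[10:11]
i=12 'a': node 5→4 (via fail)
i=13 'c': node 4→0 (via fail)
i=14 'd': node 0→6
i=15 'a': node 6→7
i=16 'a': node 7→8
i=17 'b': node 8→9  emit P1@[17:17],P2@[16:17]
i=18 'd': node 9→10  emit P3@[14:18],P6@[17:18]
i=19 'e': node 10→1 (via fail)
i=20 'd': node 1→6 (via fail)
i=21 'a': node 6→7
i=22 'a': node 7→8
i=23 'b': node 8→9  emit P1@[23:23],P2@[22:23]
i=24 'd': node 9→10  emit P3@[20:24],P6@[23:24]
i=25 'e': node 10→1 (via fail)
i=26 'e': node 1→1 (via fail)
i=27 'a': node 1→2  emit P0@[26:27]
i=28 'e': node 2→1 (via fail)
i=29 'b': node 1→16  emit P1@[29:29]
i=30 'b': node 16→11 (via fail)  emit P1@[30:30]
i=31 'a': node 11→12
i=32 'd': node 12→13
i=33 'b': node 13→14  emit P1@[33:33]
i=34 'c': node 14→15  emit P4@[29:34]
i=35 'b': node 15→3 (via fail)  emit P1@[35:35]
i=36 'd': node 3→18  emit P6@[35:36]
i=37 'e': node 18→1 (via fail)
i=38 'a': node 1→2  emit P0@[37:38]
i=39 'b': node 2→5 (via fail)  emit P1@[39:39],P2@[38:39]

Matches: [[1,1],[2,1],[5,1],[6,4],[10,0],[11,1],[11,2],[17,1],[17,2],[18,3],[18,6],[23,1],[23,2],[24,3],[24,6],[27,0],[29,1],[30,1],[33,1],[34,4],[35,1],[36,6],[38,0],[39,1],[39,2]]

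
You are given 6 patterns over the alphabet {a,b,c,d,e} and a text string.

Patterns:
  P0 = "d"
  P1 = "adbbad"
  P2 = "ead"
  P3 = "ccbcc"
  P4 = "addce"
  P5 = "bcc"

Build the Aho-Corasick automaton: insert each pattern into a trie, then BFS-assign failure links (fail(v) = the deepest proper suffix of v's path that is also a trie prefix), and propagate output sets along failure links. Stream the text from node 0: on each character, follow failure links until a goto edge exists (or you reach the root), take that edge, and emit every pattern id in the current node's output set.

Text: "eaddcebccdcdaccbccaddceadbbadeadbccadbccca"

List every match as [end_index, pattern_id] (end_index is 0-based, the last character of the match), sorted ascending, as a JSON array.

Build automaton:
Trie nodes:
  0='ε' goto a→2 b→19 c→11 d→1 e→8
  1='d' goto ·  ←P0
  2='a' goto d→3
  3='ad' goto b→4 d→16
  4='adb' goto b→5
  5='adbb' goto a→6
  6='adbba' goto d→7
  7='adbbad' goto ·  ←P1
  8='e' goto a→9
  9='ea' goto d→10
  10='ead' goto ·  ←P2
  11='c' goto c→12
  12='cc' goto b→13
  13='ccb' goto c→14
  14='ccbc' goto c→15
  15='ccbcc' goto ·  ←P3
  16='add' goto c→17
  17='addc' goto e→18
  18='addce' goto ·  ←P4
  19='b' goto c→20
  20='bc' goto c→21
  21='bcc' goto ·  ←P5

BFS fail/out derivation:
  fail(1) 'd': from fail(0)=0 chase 'd': 0 ⇒ 0;  out={0}∪out(0)={0}
  fail(2) 'a': from fail(0)=0 chase 'a': 0 ⇒ 0;  out=∅∪out(0)=∅
  fail(8) 'e': from fail(0)=0 chase 'e': 0 ⇒ 0;  out=∅∪out(0)=∅
  fail(11) 'c': from fail(0)=0 chase 'c': 0 ⇒ 0;  out=∅∪out(0)=∅
  fail(19) 'b': from fail(0)=0 chase 'b': 0 ⇒ 0;  out=∅∪out(0)=∅
  fail(3) 'ad': from fail(2)=0 chase 'd': 0 ⇒ 1;  out=∅∪out(1)={0}
  fail(9) 'ea': from fail(8)=0 chase 'a': 0 ⇒ 2;  out=∅∪out(2)=∅
  fail(12) 'cc': from fail(11)=0 chase 'c': 0 ⇒ 11;  out=∅∪out(11)=∅
  fail(20) 'bc': from fail(19)=0 chase 'c': 0 ⇒ 11;  out=∅∪out(11)=∅
  fail(4) 'adb': from fail(3)=1 chase 'b': 1→0 ⇒ 19;  out=∅∪out(19)=∅
  fail(10) 'ead': from fail(9)=2 chase 'd': 2 ⇒ 3;  out={2}∪out(3)={0,2}
  fail(13) 'ccb': from fail(12)=11 chase 'b': 11→0 ⇒ 19;  out=∅∪out(19)=∅
  fail(16) 'add': from fail(3)=1 chase 'd': 1→0 ⇒ 1;  out=∅∪out(1)={0}
  fail(21) 'bcc': from fail(20)=11 chase 'c': 11 ⇒ 12;  out={5}∪out(12)={5}
  fail(5) 'adbb': from fail(4)=19 chase 'b': 19→0 ⇒ 19;  out=∅∪out(19)=∅
  fail(14) 'ccbc': from fail(13)=19 chase 'c': 19 ⇒ 20;  out=∅∪out(20)=∅
  fail(17) 'addc': from fail(16)=1 chase 'c': 1→0 ⇒ 11;  out=∅∪out(11)=∅
  fail(6) 'adbba': from fail(5)=19 chase 'a': 19→0 ⇒ 2;  out=∅∪out(2)=∅
  fail(15) 'ccbcc': from fail(14)=20 chase 'c': 20 ⇒ 21;  out={3}∪out(21)={3,5}
  fail(18) 'addce': from fail(17)=11 chase 'e': 11→0 ⇒ 8;  out={4}∪out(8)={4}
  fail(7) 'adbbad': from fail(6)=2 chase 'd': 2 ⇒ 3;  out={1}∪out(3)={0,1}

Scan:
[0] read 'e'  n0⇒n8
[1] read 'a'  n8⇒n9
[2] read 'd'  n9⇒n10  ** P0@[2:2],P2@[0:2]
[3] read 'd'  n10⇒n16 ·f  ** P0@[3:3]
[4] read 'c'  n16⇒n17
[5] read 'e'  n17⇒n18  ** P4@[1:5]
[6] read 'b'  n18⇒n19 ·f
[7] read 'c'  n19⇒n20
[8] read 'c'  n20⇒n21  ** P5@[6:8]
[9] read 'd'  n21⇒n1 ·f  ** P0@[9:9]
[10] read 'c'  n1⇒n11 ·f
[11] read 'd'  n11⇒n1 ·f  ** P0@[11:11]
[12] read 'a'  n1⇒n2 ·f
[13] read 'c'  n2⇒n11 ·f
[14] read 'c'  n11⇒n12
[15] read 'b'  n12⇒n13
[16] read 'c'  n13⇒n14
[17] read 'c'  n14⇒n15  ** P3@[13:17],P5@[15:17]
[18] read 'a'  n15⇒n2 ·f
[19] read 'd'  n2⇒n3  ** P0@[19:19]
[20] read 'd'  n3⇒n16  ** P0@[20:20]
[21] read 'c'  n16⇒n17
[22] read 'e'  n17⇒n18  ** P4@[18:22]
[23] read 'a'  n18⇒n9 ·f
[24] read 'd'  n9⇒n10  ** P0@[24:24],P2@[22:24]
[25] read 'b'  n10⇒n4 ·f
[26] read 'b'  n4⇒n5
[27] read 'a'  n5⇒n6
[28] read 'd'  n6⇒n7  ** P0@[28:28],P1@[23:28]
[29] read 'e'  n7⇒n8 ·f
[30] read 'a'  n8⇒n9
[31] read 'd'  n9⇒n10  ** P0@[31:31],P2@[29:31]
[32] read 'b'  n10⇒n4 ·f
[33] read 'c'  n4⇒n20 ·f
[34] read 'c'  n20⇒n21  ** P5@[32:34]
[35] read 'a'  n21⇒n2 ·f
[36] read 'd'  n2⇒n3  ** P0@[36:36]
[37] read 'b'  n3⇒n4
[38] read 'c'  n4⇒n20 ·f
[39] read 'c'  n20⇒n21  ** P5@[37:39]
[40] read 'c'  n21⇒n12 ·f
[41] read 'a'  n12⇒n2 ·f

All matches (sorted): [[2,0],[2,2],[3,0],[5,4],[8,5],[9,0],[11,0],[17,3],[17,5],[19,0],[20,0],[22,4],[24,0],[24,2],[28,0],[28,1],[31,0],[31,2],[34,5],[36,0],[39,5]]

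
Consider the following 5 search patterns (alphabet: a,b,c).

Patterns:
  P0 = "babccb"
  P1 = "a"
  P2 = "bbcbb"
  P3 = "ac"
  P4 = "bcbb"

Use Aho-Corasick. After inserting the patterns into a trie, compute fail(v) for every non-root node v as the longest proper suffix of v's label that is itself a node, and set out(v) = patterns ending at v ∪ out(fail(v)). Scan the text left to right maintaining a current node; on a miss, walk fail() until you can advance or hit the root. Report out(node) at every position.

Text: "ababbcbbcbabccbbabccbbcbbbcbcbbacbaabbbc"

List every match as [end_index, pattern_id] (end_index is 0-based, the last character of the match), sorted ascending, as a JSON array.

Build:
Trie nodes:
  0='ε' goto a→7 b→1
  1='b' goto a→2 b→8 c→13
  2='ba' goto b→3
  3='bab' goto c→4
  4='babc' goto c→5
  5='babcc' goto b→6
  6='babccb' goto ·  [P0 ends]
  7='a' goto c→12  [P1 ends]
  8='bb' goto c→9
  9='bbc' goto b→10
  10='bbcb' goto b→11
  11='bbcbb' goto ·  [P2 ends]
  12='ac' goto ·  [P3 ends]
  13='bc' goto b→14
  14='bcb' goto b→15
  15='bcbb' goto ·  [P4 ends]

BFS fail/out derivation:
  fail(1) 'b': from fail(0)=0 chase 'b': 0 ⇒ 0;  out=∅∪out(0)=∅
  fail(7) 'a': from fail(0)=0 chase 'a': 0 ⇒ 0;  out={1}∪out(0)={1}
  fail(2) 'ba': from fail(1)=0 chase 'a': 0 ⇒ 7;  out=∅∪out(7)={1}
  fail(8) 'bb': from fail(1)=0 chase 'b': 0 ⇒ 1;  out=∅∪out(1)=∅
  fail(12) 'ac': from fail(7)=0 chase 'c': 0 ⇒ 0;  out={3}∪out(0)={3}
  fail(13) 'bc': from fail(1)=0 chase 'c': 0 ⇒ 0;  out=∅∪out(0)=∅
  fail(3) 'bab': from fail(2)=7 chase 'b': 7→0 ⇒ 1;  out=∅∪out(1)=∅
  fail(9) 'bbc': from fail(8)=1 chase 'c': 1 ⇒ 13;  out=∅∪out(13)=∅
  fail(14) 'bcb': from fail(13)=0 chase 'b': 0 ⇒ 1;  out=∅∪out(1)=∅
  fail(4) 'babc': from fail(3)=1 chase 'c': 1 ⇒ 13;  out=∅∪out(13)=∅
  fail(10) 'bbcb': from fail(9)=13 chase 'b': 13 ⇒ 14;  out=∅∪out(14)=∅
  fail(15) 'bcbb': from fail(14)=1 chase 'b': 1 ⇒ 8;  out={4}∪out(8)={4}
  fail(5) 'babcc': from fail(4)=13 chase 'c': 13→0 ⇒ 0;  out=∅∪out(0)=∅
  fail(11) 'bbcbb': from fail(10)=14 chase 'b': 14 ⇒ 15;  out={2}∪out(15)={2,4}
  fail(6) 'babccb': from fail(5)=0 chase 'b': 0 ⇒ 1;  out={0}∪out(1)={0}

Text stream:
i=0 'a': node 0→7  ** P1@[0:0]
i=1 'b': node 7→1 ·f
i=2 'a': node 1→2  ** P1@[2:2]
i=3 'b': node 2→3
i=4 'b': node 3→8 ·f
i=5 'c': node 8→9
i=6 'b': node 9→10
i=7 'b': node 10→11  ** P2@[3:7],P4@[4:7]
i=8 'c': node 11→9 ·f
i=9 'b': node 9→10
i=10 'a': node 10→2 ·f  ** P1@[10:10]
i=11 'b': node 2→3
i=12 'c': node 3→4
i=13 'c': node 4→5
i=14 'b': node 5→6  ** P0@[9:14]
i=15 'b': node 6→8 ·f
i=16 'a': node 8→2 ·f  ** P1@[16:16]
i=17 'b': node 2→3
i=18 'c': node 3→4
i=19 'c': node 4→5
i=20 'b': node 5→6  ** P0@[15:20]
i=21 'b': node 6→8 ·f
i=22 'c': node 8→9
i=23 'b': node 9→10
i=24 'b': node 10→11  ** P2@[20:24],P4@[21:24]
i=25 'b': node 11→8 ·f
i=26 'c': node 8→9
i=27 'b': node 9→10
i=28 'c': node 10→13 ·f
i=29 'b': node 13→14
i=30 'b': node 14→15  ** P4@[27:30]
i=31 'a': node 15→2 ·f  ** P1@[31:31]
i=32 'c': node 2→12 ·f  ** P3@[31:32]
i=33 'b': node 12→1 ·f
i=34 'a': node 1→2  ** P1@[34:34]
i=35 'a': node 2→7 ·f  ** P1@[35:35]
i=36 'b': node 7→1 ·f
i=37 'b': node 1→8
i=38 'b': node 8→8 ·f
i=39 'c': node 8→9

Matches: [[0,1],[2,1],[7,2],[7,4],[10,1],[14,0],[16,1],[20,0],[24,2],[24,4],[30,4],[31,1],[32,3],[34,1],[35,1]]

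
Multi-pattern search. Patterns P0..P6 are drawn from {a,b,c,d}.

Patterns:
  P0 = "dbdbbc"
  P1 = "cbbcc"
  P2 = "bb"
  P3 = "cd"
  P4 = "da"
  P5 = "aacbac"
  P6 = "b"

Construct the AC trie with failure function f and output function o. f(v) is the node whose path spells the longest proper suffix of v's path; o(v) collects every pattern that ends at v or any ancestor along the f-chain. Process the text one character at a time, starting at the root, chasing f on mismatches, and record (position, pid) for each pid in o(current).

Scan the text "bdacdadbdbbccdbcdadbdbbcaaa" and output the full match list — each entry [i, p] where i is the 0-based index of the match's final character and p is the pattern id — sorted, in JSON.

Build automaton:
Trie (insert patterns):
  n0 'ε': a→16 b→12 c→7 d→1
  n1 'd': a→15 b→2
  n2 'db': d→3
  n3 'dbd': b→4
  n4 'dbdb': b→5
  n5 'dbdbb': c→6
  n6 'dbdbbc': ·  [P0 ends]
  n7 'c': b→8 d→14
  n8 'cb': b→9
  n9 'cbb': c→10
  n10 'cbbc': c→11
  n11 'cbbcc': ·  [P1 ends]
  n12 'b': b→13  [P6 ends]
  n13 'bb': ·  [P2 ends]
  n14 'cd': ·  [P3 ends]
  n15 'da': ·  [P4 ends]
  n16 'a': a→17
  n17 'aa': c→18
  n18 'aac': b→19
  n19 'aacb': a→20
  n20 'aacba': c→21
  n21 'aacbac': ·  [P5 ends]

BFS fail/out derivation:
  fail(1) 'd': from fail(0)=0 chase 'd': 0 ⇒ 0;  out=∅∪out(0)=∅
  fail(7) 'c': from fail(0)=0 chase 'c': 0 ⇒ 0;  out=∅∪out(0)=∅
  fail(12) 'b': from fail(0)=0 chase 'b': 0 ⇒ 0;  out={6}∪out(0)={6}
  fail(16) 'a': from fail(0)=0 chase 'a': 0 ⇒ 0;  out=∅∪out(0)=∅
  fail(2) 'db': from fail(1)=0 chase 'b': 0 ⇒ 12;  out=∅∪out(12)={6}
  fail(8) 'cb': from fail(7)=0 chase 'b': 0 ⇒ 12;  out=∅∪out(12)={6}
  fail(13) 'bb': from fail(12)=0 chase 'b': 0 ⇒ 12;  out={2}∪out(12)={2,6}
  fail(14) 'cd': from fail(7)=0 chase 'd': 0 ⇒ 1;  out={3}∪out(1)={3}
  fail(15) 'da': from fail(1)=0 chase 'a': 0 ⇒ 16;  out={4}∪out(16)={4}
  fail(17) 'aa': from fail(16)=0 chase 'a': 0 ⇒ 16;  out=∅∪out(16)=∅
  fail(3) 'dbd': from fail(2)=12 chase 'd': 12→0 ⇒ 1;  out=∅∪out(1)=∅
  fail(9) 'cbb': from fail(8)=12 chase 'b': 12 ⇒ 13;  out=∅∪out(13)={2,6}
  fail(18) 'aac': from fail(17)=16 chase 'c': 16→0 ⇒ 7;  out=∅∪out(7)=∅
  fail(4) 'dbdb': from fail(3)=1 chase 'b': 1 ⇒ 2;  out=∅∪out(2)={6}
  fail(10) 'cbbc': from fail(9)=13 chase 'c': 13→12→0 ⇒ 7;  out=∅∪out(7)=∅
  fail(19) 'aacb': from fail(18)=7 chase 'b': 7 ⇒ 8;  out=∅∪out(8)={6}
  fail(5) 'dbdbb': from fail(4)=2 chase 'b': 2→12 ⇒ 13;  out=∅∪out(13)={2,6}
  fail(11) 'cbbcc': from fail(10)=7 chase 'c': 7→0 ⇒ 7;  out={1}∪out(7)={1}
  fail(20) 'aacba': from fail(19)=8 chase 'a': 8→12→0 ⇒ 16;  out=∅∪out(16)=∅
  fail(6) 'dbdbbc': from fail(5)=13 chase 'c': 13→12→0 ⇒ 7;  out={0}∪out(7)={0}
  fail(21) 'aacbac': from fail(20)=16 chase 'c': 16→0 ⇒ 7;  out={5}∪out(7)={5}

Run:
[0] read 'b'  n0⇒n12  ** P6@[0:0]
[1] read 'd'  n12⇒n1 (fail-walked)
[2] read 'a'  n1⇒n15  ** P4@[1:2]
[3] read 'c'  n15⇒n7 (fail-walked)
[4] read 'd'  n7⇒n14  ** P3@[3:4]
[5] read 'a'  n14⇒n15 (fail-walked)  ** P4@[4:5]
[6] read 'd'  n15⇒n1 (fail-walked)
[7] read 'b'  n1⇒n2  ** P6@[7:7]
[8] read 'd'  n2⇒n3
[9] read 'b'  n3⇒n4  ** P6@[9:9]
[10] read 'b'  n4⇒n5  ** P2@[9:10],P6@[10:10]
[11] read 'c'  n5⇒n6  ** P0@[6:11]
[12] read 'c'  n6⇒n7 (fail-walked)
[13] read 'd'  n7⇒n14  ** P3@[12:13]
[14] read 'b'  n14⇒n2 (fail-walked)  ** P6@[14:14]
[15] read 'c'  n2⇒n7 (fail-walked)
[16] read 'd'  n7⇒n14  ** P3@[15:16]
[17] read 'a'  n14⇒n15 (fail-walked)  ** P4@[16:17]
[18] read 'd'  n15⇒n1 (fail-walked)
[19] read 'b'  n1⇒n2  ** P6@[19:19]
[20] read 'd'  n2⇒n3
[21] read 'b'  n3⇒n4  ** P6@[21:21]
[22] read 'b'  n4⇒n5  ** P2@[21:22],P6@[22:22]
[23] read 'c'  n5⇒n6  ** P0@[18:23]
[24] read 'a'  n6⇒n16 (fail-walked)
[25] read 'a'  n16⇒n17
[26] read 'a'  n17⇒n17 (fail-walked)

All matches (sorted): [[0,6],[2,4],[4,3],[5,4],[7,6],[9,6],[10,2],[10,6],[11,0],[13,3],[14,6],[16,3],[17,4],[19,6],[21,6],[22,2],[22,6],[23,0]]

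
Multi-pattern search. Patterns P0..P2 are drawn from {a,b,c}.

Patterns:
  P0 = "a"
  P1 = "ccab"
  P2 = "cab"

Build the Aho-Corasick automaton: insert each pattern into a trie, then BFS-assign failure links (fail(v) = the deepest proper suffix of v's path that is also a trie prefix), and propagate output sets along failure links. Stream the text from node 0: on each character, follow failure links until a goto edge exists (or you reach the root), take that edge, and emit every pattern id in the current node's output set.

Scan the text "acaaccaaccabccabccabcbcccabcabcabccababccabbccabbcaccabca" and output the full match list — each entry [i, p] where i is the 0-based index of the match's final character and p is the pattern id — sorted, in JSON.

Construct AC machine:
Trie (insert patterns):
  n0 'ε': a→1 c→2
  n1 'a': ·  [P0 ends]
  n2 'c': a→6 c→3
  n3 'cc': a→4
  n4 'cca': b→5
  n5 'ccab': ·  [P1 ends]
  n6 'ca': b→7
  n7 'cab': ·  [P2 ends]

BFS fail/out derivation:
  n1('a'): parent n0 fail=0; on 'a' 0 → fail=0;  out {0}∪∅={0}
  n2('c'): parent n0 fail=0; on 'c' 0 → fail=0;  out ∅∪∅=∅
  n3('cc'): parent n2 fail=0; on 'c' 0 → fail=2;  out ∅∪∅=∅
  n6('ca'): parent n2 fail=0; on 'a' 0 → fail=1;  out ∅∪{0}={0}
  n4('cca'): parent n3 fail=2; on 'a' 2 → fail=6;  out ∅∪{0}={0}
  n7('cab'): parent n6 fail=1; on 'b' 1→0 → fail=0;  out {2}∪∅={2}
  n5('ccab'): parent n4 fail=6; on 'b' 6 → fail=7;  out {1}∪{2}={1,2}

Run:
i=0 'a': node 0→1  → match P0@[0:0]
i=1 'c': node 1→2 (fail-walked)
i=2 'a': node 2→6  → match P0@[2:2]
i=3 'a': node 6→1 (fail-walked)  → match P0@[3:3]
i=4 'c': node 1→2 (fail-walked)
i=5 'c': node 2→3
i=6 'a': node 3→4  → match P0@[6:6]
i=7 'a': node 4→1 (fail-walked)  → match P0@[7:7]
i=8 'c': node 1→2 (fail-walked)
i=9 'c': node 2→3
i=10 'a': node 3→4  → match P0@[10:10]
i=11 'b': node 4→5  → match P1@[8:11],P2@[9:11]
i=12 'c': node 5→2 (fail-walked)
i=13 'c': node 2→3
i=14 'a': node 3→4  → match P0@[14:14]
i=15 'b': node 4→5  → match P1@[12:15],P2@[13:15]
i=16 'c': node 5→2 (fail-walked)
i=17 'c': node 2→3
i=18 'a': node 3→4  → match P0@[18:18]
i=19 'b': node 4→5  → match P1@[16:19],P2@[17:19]
i=20 'c': node 5→2 (fail-walked)
i=21 'b': node 2→0 (fail-walked)
i=22 'c': node 0→2
i=23 'c': node 2→3
i=24 'c': node 3→3 (fail-walked)
i=25 'a': node 3→4  → match P0@[25:25]
i=26 'b': node 4→5  → match P1@[23:26],P2@[24:26]
i=27 'c': node 5→2 (fail-walked)
i=28 'a': node 2→6  → match P0@[28:28]
i=29 'b': node 6→7  → match P2@[27:29]
i=30 'c': node 7→2 (fail-walked)
i=31 'a': node 2→6  → match P0@[31:31]
i=32 'b': node 6→7  → match P2@[30:32]
i=33 'c': node 7→2 (fail-walked)
i=34 'c': node 2→3
i=35 'a': node 3→4  → match P0@[35:35]
i=36 'b': node 4→5  → match P1@[33:36],P2@[34:36]
i=37 'a': node 5→1 (fail-walked)  → match P0@[37:37]
i=38 'b': node 1→0 (fail-walked)
i=39 'c': node 0→2
i=40 'c': node 2→3
i=41 'a': node 3→4  → match P0@[41:41]
i=42 'b': node 4→5  → match P1@[39:42],P2@[40:42]
i=43 'b': node 5→0 (fail-walked)
i=44 'c': node 0→2
i=45 'c': node 2→3
i=46 'a': node 3→4  → match P0@[46:46]
i=47 'b': node 4→5  → match P1@[44:47],P2@[45:47]
i=48 'b': node 5→0 (fail-walked)
i=49 'c': node 0→2
i=50 'a': node 2→6  → match P0@[50:50]
i=51 'c': node 6→2 (fail-walked)
i=52 'c': node 2→3
i=53 'a': node 3→4  → match P0@[53:53]
i=54 'b': node 4→5  → match P1@[51:54],P2@[52:54]
i=55 'c': node 5→2 (fail-walked)
i=56 'a': node 2→6  → match P0@[56:56]

Result: [[0,0],[2,0],[3,0],[6,0],[7,0],[10,0],[11,1],[11,2],[14,0],[15,1],[15,2],[18,0],[19,1],[19,2],[25,0],[26,1],[26,2],[28,0],[29,2],[31,0],[32,2],[35,0],[36,1],[36,2],[37,0],[41,0],[42,1],[42,2],[46,0],[47,1],[47,2],[50,0],[53,0],[54,1],[54,2],[56,0]]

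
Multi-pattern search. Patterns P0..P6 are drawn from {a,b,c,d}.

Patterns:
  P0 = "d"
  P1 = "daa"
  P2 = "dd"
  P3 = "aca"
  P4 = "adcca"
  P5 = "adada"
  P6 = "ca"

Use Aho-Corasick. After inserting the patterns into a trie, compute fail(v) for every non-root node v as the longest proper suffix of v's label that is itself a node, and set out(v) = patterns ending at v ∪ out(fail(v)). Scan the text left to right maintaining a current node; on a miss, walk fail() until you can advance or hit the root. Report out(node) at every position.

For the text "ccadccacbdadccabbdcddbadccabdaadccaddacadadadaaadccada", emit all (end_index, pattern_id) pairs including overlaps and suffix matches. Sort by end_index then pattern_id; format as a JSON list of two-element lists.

Construct AC machine:
Trie (insert patterns):
  0='ε' goto a→5 c→15 d→1
  1='d' goto a→2 d→4  [P0 ends]
  2='da' goto a→3
  3='daa' goto ·  [P1 ends]
  4='dd' goto ·  [P2 ends]
  5='a' goto c→6 d→8
  6='ac' goto a→7
  7='aca' goto ·  [P3 ends]
  8='ad' goto a→12 c→9
  9='adc' goto c→10
  10='adcc' goto a→11
  11='adcca' goto ·  [P4 ends]
  12='ada' goto d→13
  13='adad' goto a→14
  14='adada' goto ·  [P5 ends]
  15='c' goto a→16
  16='ca' goto ·  [P6 ends]

Failure links (BFS by depth):
  n1('d'): parent n0 fail=0; on 'd' 0 → fail=0;  out {0}∪∅={0}
  n5('a'): parent n0 fail=0; on 'a' 0 → fail=0;  out ∅∪∅=∅
  n15('c'): parent n0 fail=0; on 'c' 0 → fail=0;  out ∅∪∅=∅
  n2('da'): parent n1 fail=0; on 'a' 0 → fail=5;  out ∅∪∅=∅
  n4('dd'): parent n1 fail=0; on 'd' 0 → fail=1;  out {2}∪{0}={0,2}
  n6('ac'): parent n5 fail=0; on 'c' 0 → fail=15;  out ∅∪∅=∅
  n8('ad'): parent n5 fail=0; on 'd' 0 → fail=1;  out ∅∪{0}={0}
  n16('ca'): parent n15 fail=0; on 'a' 0 → fail=5;  out {6}∪∅={6}
  n3('daa'): parent n2 fail=5; on 'a' 5→0 → fail=5;  out {1}∪∅={1}
  n7('aca'): parent n6 fail=15; on 'a' 15 → fail=16;  out {3}∪{6}={3,6}
  n9('adc'): parent n8 fail=1; on 'c' 1→0 → fail=15;  out ∅∪∅=∅
  n12('ada'): parent n8 fail=1; on 'a' 1 → fail=2;  out ∅∪∅=∅
  n10('adcc'): parent n9 fail=15; on 'c' 15→0 → fail=15;  out ∅∪∅=∅
  n13('adad'): parent n12 fail=2; on 'd' 2→5 → fail=8;  out ∅∪{0}={0}
  n11('adcca'): parent n10 fail=15; on 'a' 15 → fail=16;  out {4}∪{6}={4,6}
  n14('adada'): parent n13 fail=8; on 'a' 8 → fail=12;  out {5}∪∅={5}

Run:
pos 0 'c': at 15
pos 1 'c': at 15 (via fail)
pos 2 'a': at 16  emit P6@[1:2]
pos 3 'd': at 8 (via fail)  emit P0@[3:3]
pos 4 'c': at 9
pos 5 'c': at 10
pos 6 'a': at 11  emit P4@[2:6],P6@[5:6]
pos 7 'c': at 6 (via fail)
pos 8 'b': at 0 (via fail)
pos 9 'd': at 1  emit P0@[9:9]
pos 10 'a': at 2
pos 11 'd': at 8 (via fail)  emit P0@[11:11]
pos 12 'c': at 9
pos 13 'c': at 10
pos 14 'a': at 11  emit P4@[10:14],P6@[13:14]
pos 15 'b': at 0 (via fail)
pos 16 'b': at 0
pos 17 'd': at 1  emit P0@[17:17]
pos 18 'c': at 15 (via fail)
pos 19 'd': at 1 (via fail)  emit P0@[19:19]
pos 20 'd': at 4  emit P0@[20:20],P2@[19:20]
pos 21 'b': at 0 (via fail)
pos 22 'a': at 5
pos 23 'd': at 8  emit P0@[23:23]
pos 24 'c': at 9
pos 25 'c': at 10
pos 26 'a': at 11  emit P4@[22:26],P6@[25:26]
pos 27 'b': at 0 (via fail)
pos 28 'd': at 1  emit P0@[28:28]
pos 29 'a': at 2
pos 30 'a': at 3  emit P1@[28:30]
pos 31 'd': at 8 (via fail)  emit P0@[31:31]
pos 32 'c': at 9
pos 33 'c': at 10
pos 34 'a': at 11  emit P4@[30:34],P6@[33:34]
pos 35 'd': at 8 (via fail)  emit P0@[35:35]
pos 36 'd': at 4 (via fail)  emit P0@[36:36],P2@[35:36]
pos 37 'a': at 2 (via fail)
pos 38 'c': at 6 (via fail)
pos 39 'a': at 7  emit P3@[37:39],P6@[38:39]
pos 40 'd': at 8 (via fail)  emit P0@[40:40]
pos 41 'a': at 12
pos 42 'd': at 13  emit P0@[42:42]
pos 43 'a': at 14  emit P5@[39:43]
pos 44 'd': at 13 (via fail)  emit P0@[44:44]
pos 45 'a': at 14  emit P5@[41:45]
pos 46 'a': at 3 (via fail)  emit P1@[44:46]
pos 47 'a': at 5 (via fail)
pos 48 'd': at 8  emit P0@[48:48]
pos 49 'c': at 9
pos 50 'c': at 10
pos 51 'a': at 11  emit P4@[47:51],P6@[50:51]
pos 52 'd': at 8 (via fail)  emit P0@[52:52]
pos 53 'a': at 12

Matches: [[2,6],[3,0],[6,4],[6,6],[9,0],[11,0],[14,4],[14,6],[17,0],[19,0],[20,0],[20,2],[23,0],[26,4],[26,6],[28,0],[30,1],[31,0],[34,4],[34,6],[35,0],[36,0],[36,2],[39,3],[39,6],[40,0],[42,0],[43,5],[44,0],[45,5],[46,1],[48,0],[51,4],[51,6],[52,0]]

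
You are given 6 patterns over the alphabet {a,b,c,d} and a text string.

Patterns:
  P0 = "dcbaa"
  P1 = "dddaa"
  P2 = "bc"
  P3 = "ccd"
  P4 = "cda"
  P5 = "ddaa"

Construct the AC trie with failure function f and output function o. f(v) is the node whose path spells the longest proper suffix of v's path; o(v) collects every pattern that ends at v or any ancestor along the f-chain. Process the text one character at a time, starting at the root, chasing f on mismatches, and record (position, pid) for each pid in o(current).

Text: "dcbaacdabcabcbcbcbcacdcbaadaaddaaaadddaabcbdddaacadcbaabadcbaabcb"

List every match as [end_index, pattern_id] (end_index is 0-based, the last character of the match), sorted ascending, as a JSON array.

Build:
Trie nodes:
  0='ε' goto b→10 c→12 d→1
  1='d' goto c→2 d→6
  2='dc' goto b→3
  3='dcb' goto a→4
  4='dcba' goto a→5
  5='dcbaa' goto ·  [P0 ends]
  6='dd' goto a→17 d→7
  7='ddd' goto a→8
  8='ddda' goto a→9
  9='dddaa' goto ·  [P1 ends]
  10='b' goto c→11
  11='bc' goto ·  [P2 ends]
  12='c' goto c→13 d→15
  13='cc' goto d→14
  14='ccd' goto ·  [P3 ends]
  15='cd' goto a→16
  16='cda' goto ·  [P4 ends]
  17='dda' goto a→18
  18='ddaa' goto ·  [P5 ends]

BFS fail/out derivation:
  n1('d'): parent n0 fail=0; on 'd' 0 → fail=0;  out ∅∪∅=∅
  n10('b'): parent n0 fail=0; on 'b' 0 → fail=0;  out ∅∪∅=∅
  n12('c'): parent n0 fail=0; on 'c' 0 → fail=0;  out ∅∪∅=∅
  n2('dc'): parent n1 fail=0; on 'c' 0 → fail=12;  out ∅∪∅=∅
  n6('dd'): parent n1 fail=0; on 'd' 0 → fail=1;  out ∅∪∅=∅
  n11('bc'): parent n10 fail=0; on 'c' 0 → fail=12;  out {2}∪∅={2}
  n13('cc'): parent n12 fail=0; on 'c' 0 → fail=12;  out ∅∪∅=∅
  n15('cd'): parent n12 fail=0; on 'd' 0 → fail=1;  out ∅∪∅=∅
  n3('dcb'): parent n2 fail=12; on 'b' 12→0 → fail=10;  out ∅∪∅=∅
  n7('ddd'): parent n6 fail=1; on 'd' 1 → fail=6;  out ∅∪∅=∅
  n14('ccd'): parent n13 fail=12; on 'd' 12 → fail=15;  out {3}∪∅={3}
  n16('cda'): parent n15 fail=1; on 'a' 1→0 → fail=0;  out {4}∪∅={4}
  n17('dda'): parent n6 fail=1; on 'a' 1→0 → fail=0;  out ∅∪∅=∅
  n4('dcba'): parent n3 fail=10; on 'a' 10→0 → fail=0;  out ∅∪∅=∅
  n8('ddda'): parent n7 fail=6; on 'a' 6 → fail=17;  out ∅∪∅=∅
  n18('ddaa'): parent n17 fail=0; on 'a' 0 → fail=0;  out {5}∪∅={5}
  n5('dcbaa'): parent n4 fail=0; on 'a' 0 → fail=0;  out {0}∪∅={0}
  n9('dddaa'): parent n8 fail=17; on 'a' 17 → fail=18;  out {1}∪{5}={1,5}

Run:
[0] read 'd'  n0⇒n1
[1] read 'c'  n1⇒n2
[2] read 'b'  n2⇒n3
[3] read 'a'  n3⇒n4
[4] read 'a'  n4⇒n5  ** P0@[0:4]
[5] read 'c'  n5⇒n12 (via fail)
[6] read 'd'  n12⇒n15
[7] read 'a'  n15⇒n16  ** P4@[5:7]
[8] read 'b'  n16⇒n10 (via fail)
[9] read 'c'  n10⇒n11  ** P2@[8:9]
[10] read 'a'  n11⇒n0 (via fail)
[11] read 'b'  n0⇒n10
[12] read 'c'  n10⇒n11  ** P2@[11:12]
[13] read 'b'  n11⇒n10 (via fail)
[14] read 'c'  n10⇒n11  ** P2@[13:14]
[15] read 'b'  n11⇒n10 (via fail)
[16] read 'c'  n10⇒n11  ** P2@[15:16]
[17] read 'b'  n11⇒n10 (via fail)
[18] read 'c'  n10⇒n11  ** P2@[17:18]
[19] read 'a'  n11⇒n0 (via fail)
[20] read 'c'  n0⇒n12
[21] read 'd'  n12⇒n15
[22] read 'c'  n15⇒n2 (via fail)
[23] read 'b'  n2⇒n3
[24] read 'a'  n3⇒n4
[25] read 'a'  n4⇒n5  ** P0@[21:25]
[26] read 'd'  n5⇒n1 (via fail)
[27] read 'a'  n1⇒n0 (via fail)
[28] read 'a'  n0⇒n0
[29] read 'd'  n0⇒n1
[30] read 'd'  n1⇒n6
[31] read 'a'  n6⇒n17
[32] read 'a'  n17⇒n18  ** P5@[29:32]
[33] read 'a'  n18⇒n0 (via fail)
[34] read 'a'  n0⇒n0
[35] read 'd'  n0⇒n1
[36] read 'd'  n1⇒n6
[37] read 'd'  n6⇒n7
[38] read 'a'  n7⇒n8
[39] read 'a'  n8⇒n9  ** P1@[35:39],P5@[36:39]
[40] read 'b'  n9⇒n10 (via fail)
[41] read 'c'  n10⇒n11  ** P2@[40:41]
[42] read 'b'  n11⇒n10 (via fail)
[43] read 'd'  n10⇒n1 (via fail)
[44] read 'd'  n1⇒n6
[45] read 'd'  n6⇒n7
[46] read 'a'  n7⇒n8
[47] read 'a'  n8⇒n9  ** P1@[43:47],P5@[44:47]
[48] read 'c'  n9⇒n12 (via fail)
[49] read 'a'  n12⇒n0 (via fail)
[50] read 'd'  n0⇒n1
[51] read 'c'  n1⇒n2
[52] read 'b'  n2⇒n3
[53] read 'a'  n3⇒n4
[54] read 'a'  n4⇒n5  ** P0@[50:54]
[55] read 'b'  n5⇒n10 (via fail)
[56] read 'a'  n10⇒n0 (via fail)
[57] read 'd'  n0⇒n1
[58] read 'c'  n1⇒n2
[59] read 'b'  n2⇒n3
[60] read 'a'  n3⇒n4
[61] read 'a'  n4⇒n5  ** P0@[57:61]
[62] read 'b'  n5⇒n10 (via fail)
[63] read 'c'  n10⇒n11  ** P2@[62:63]
[64] read 'b'  n11⇒n10 (via fail)

All matches (sorted): [[4,0],[7,4],[9,2],[12,2],[14,2],[16,2],[18,2],[25,0],[32,5],[39,1],[39,5],[41,2],[47,1],[47,5],[54,0],[61,0],[63,2]]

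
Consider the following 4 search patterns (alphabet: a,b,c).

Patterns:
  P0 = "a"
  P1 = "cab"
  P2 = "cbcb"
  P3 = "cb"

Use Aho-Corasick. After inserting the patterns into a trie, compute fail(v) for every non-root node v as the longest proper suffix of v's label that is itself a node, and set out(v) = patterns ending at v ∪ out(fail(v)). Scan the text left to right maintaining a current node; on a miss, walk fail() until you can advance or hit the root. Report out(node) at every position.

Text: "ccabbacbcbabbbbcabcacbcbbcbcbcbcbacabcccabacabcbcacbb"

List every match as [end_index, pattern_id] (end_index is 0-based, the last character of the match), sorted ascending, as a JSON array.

Build automaton:
Trie nodes:
  n0 'ε': a→1 c→2
  n1 'a': ·  ←P0
  n2 'c': a→3 b→5
  n3 'ca': b→4
  n4 'cab': ·  ←P1
  n5 'cb': c→6  ←P3
  n6 'cbc': b→7
  n7 'cbcb': ·  ←P2

BFS fail/out derivation:
  n1('a'): parent n0 fail=0; on 'a' 0 → fail=0;  out {0}∪∅={0}
  n2('c'): parent n0 fail=0; on 'c' 0 → fail=0;  out ∅∪∅=∅
  n3('ca'): parent n2 fail=0; on 'a' 0 → fail=1;  out ∅∪{0}={0}
  n5('cb'): parent n2 fail=0; on 'b' 0 → fail=0;  out {3}∪∅={3}
  n4('cab'): parent n3 fail=1; on 'b' 1→0 → fail=0;  out {1}∪∅={1}
  n6('cbc'): parent n5 fail=0; on 'c' 0 → fail=2;  out ∅∪∅=∅
  n7('cbcb'): parent n6 fail=2; on 'b' 2 → fail=5;  out {2}∪{3}={2,3}

Scan:
pos 0 'c': at 2
pos 1 'c': at 2 (via fail)
pos 2 'a': at 3  emit P0@[2:2]
pos 3 'b': at 4  emit P1@[1:3]
pos 4 'b': at 0 (via fail)
pos 5 'a': at 1  emit P0@[5:5]
pos 6 'c': at 2 (via fail)
pos 7 'b': at 5  emit P3@[6:7]
pos 8 'c': at 6
pos 9 'b': at 7  emit P2@[6:9],P3@[8:9]
pos 10 'a': at 1 (via fail)  emit P0@[10:10]
pos 11 'b': at 0 (via fail)
pos 12 'b': at 0
pos 13 'b': at 0
pos 14 'b': at 0
pos 15 'c': at 2
pos 16 'a': at 3  emit P0@[16:16]
pos 17 'b': at 4  emit P1@[15:17]
pos 18 'c': at 2 (via fail)
pos 19 'a': at 3  emit P0@[19:19]
pos 20 'c': at 2 (via fail)
pos 21 'b': at 5  emit P3@[20:21]
pos 22 'c': at 6
pos 23 'b': at 7  emit P2@[20:23],P3@[22:23]
pos 24 'b': at 0 (via fail)
pos 25 'c': at 2
pos 26 'b': at 5  emit P3@[25:26]
pos 27 'c': at 6
pos 28 'b': at 7  emit P2@[25:28],P3@[27:28]
pos 29 'c': at 6 (via fail)
pos 30 'b': at 7  emit P2@[27:30],P3@[29:30]
pos 31 'c': at 6 (via fail)
pos 32 'b': at 7  emit P2@[29:32],P3@[31:32]
pos 33 'a': at 1 (via fail)  emit P0@[33:33]
pos 34 'c': at 2 (via fail)
pos 35 'a': at 3  emit P0@[35:35]
pos 36 'b': at 4  emit P1@[34:36]
pos 37 'c': at 2 (via fail)
pos 38 'c': at 2 (via fail)
pos 39 'c': at 2 (via fail)
pos 40 'a': at 3  emit P0@[40:40]
pos 41 'b': at 4  emit P1@[39:41]
pos 42 'a': at 1 (via fail)  emit P0@[42:42]
pos 43 'c': at 2 (via fail)
pos 44 'a': at 3  emit P0@[44:44]
pos 45 'b': at 4  emit P1@[43:45]
pos 46 'c': at 2 (via fail)
pos 47 'b': at 5  emit P3@[46:47]
pos 48 'c': at 6
pos 49 'a': at 3 (via fail)  emit P0@[49:49]
pos 50 'c': at 2 (via fail)
pos 51 'b': at 5  emit P3@[50:51]
pos 52 'b': at 0 (via fail)

All matches (sorted): [[2,0],[3,1],[5,0],[7,3],[9,2],[9,3],[10,0],[16,0],[17,1],[19,0],[21,3],[23,2],[23,3],[26,3],[28,2],[28,3],[30,2],[30,3],[32,2],[32,3],[33,0],[35,0],[36,1],[40,0],[41,1],[42,0],[44,0],[45,1],[47,3],[49,0],[51,3]]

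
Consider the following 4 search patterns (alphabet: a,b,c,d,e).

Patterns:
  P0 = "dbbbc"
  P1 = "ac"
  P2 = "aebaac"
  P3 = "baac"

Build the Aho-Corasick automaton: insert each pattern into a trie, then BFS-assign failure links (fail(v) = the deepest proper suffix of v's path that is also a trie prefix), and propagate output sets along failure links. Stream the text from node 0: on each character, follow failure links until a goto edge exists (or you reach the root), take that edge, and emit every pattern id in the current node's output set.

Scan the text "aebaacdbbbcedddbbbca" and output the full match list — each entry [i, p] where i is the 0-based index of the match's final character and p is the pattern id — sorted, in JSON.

Construct AC machine:
Trie (insert patterns):
  0='ε' goto a→6 b→13 d→1
  1='d' goto b→2
  2='db' goto b→3
  3='dbb' goto b→4
  4='dbbb' goto c→5
  5='dbbbc' goto ·  ←P0
  6='a' goto c→7 e→8
  7='ac' goto ·  ←P1
  8='ae' goto b→9
  9='aeb' goto a→10
  10='aeba' goto a→11
  11='aebaa' goto c→12
  12='aebaac' goto ·  ←P2
  13='b' goto a→14
  14='ba' goto a→15
  15='baa' goto c→16
  16='baac' goto ·  ←P3

Failure links (BFS by depth):
  n1('d'): parent n0 fail=0; on 'd' 0 → fail=0;  out ∅∪∅=∅
  n6('a'): parent n0 fail=0; on 'a' 0 → fail=0;  out ∅∪∅=∅
  n13('b'): parent n0 fail=0; on 'b' 0 → fail=0;  out ∅∪∅=∅
  n2('db'): parent n1 fail=0; on 'b' 0 → fail=13;  out ∅∪∅=∅
  n7('ac'): parent n6 fail=0; on 'c' 0 → fail=0;  out {1}∪∅={1}
  n8('ae'): parent n6 fail=0; on 'e' 0 → fail=0;  out ∅∪∅=∅
  n14('ba'): parent n13 fail=0; on 'a' 0 → fail=6;  out ∅∪∅=∅
  n3('dbb'): parent n2 fail=13; on 'b' 13→0 → fail=13;  out ∅∪∅=∅
  n9('aeb'): parent n8 fail=0; on 'b' 0 → fail=13;  out ∅∪∅=∅
  n15('baa'): parent n14 fail=6; on 'a' 6→0 → fail=6;  out ∅∪∅=∅
  n4('dbbb'): parent n3 fail=13; on 'b' 13→0 → fail=13;  out ∅∪∅=∅
  n10('aeba'): parent n9 fail=13; on 'a' 13 → fail=14;  out ∅∪∅=∅
  n16('baac'): parent n15 fail=6; on 'c' 6 → fail=7;  out {3}∪{1}={1,3}
  n5('dbbbc'): parent n4 fail=13; on 'c' 13→0 → fail=0;  out {0}∪∅={0}
  n11('aebaa'): parent n10 fail=14; on 'a' 14 → fail=15;  out ∅∪∅=∅
  n12('aebaac'): parent n11 fail=15; on 'c' 15 → fail=16;  out {2}∪{1,3}={1,2,3}

Scan:
[0] read 'a'  n0⇒n6
[1] read 'e'  n6⇒n8
[2] read 'b'  n8⇒n9
[3] read 'a'  n9⇒n10
[4] read 'a'  n10⇒n11
[5] read 'c'  n11⇒n12  ** P1@[4:5],P2@[0:5],P3@[2:5]
[6] read 'd'  n12⇒n1 (fail-walked)
[7] read 'b'  n1⇒n2
[8] read 'b'  n2⇒n3
[9] read 'b'  n3⇒n4
[10] read 'c'  n4⇒n5  ** P0@[6:10]
[11] read 'e'  n5⇒n0 (fail-walked)
[12] read 'd'  n0⇒n1
[13] read 'd'  n1⇒n1 (fail-walked)
[14] read 'd'  n1⇒n1 (fail-walked)
[15] read 'b'  n1⇒n2
[16] read 'b'  n2⇒n3
[17] read 'b'  n3⇒n4
[18] read 'c'  n4⇒n5  ** P0@[14:18]
[19] read 'a'  n5⇒n6 (fail-walked)

All matches (sorted): [[5,1],[5,2],[5,3],[10,0],[18,0]]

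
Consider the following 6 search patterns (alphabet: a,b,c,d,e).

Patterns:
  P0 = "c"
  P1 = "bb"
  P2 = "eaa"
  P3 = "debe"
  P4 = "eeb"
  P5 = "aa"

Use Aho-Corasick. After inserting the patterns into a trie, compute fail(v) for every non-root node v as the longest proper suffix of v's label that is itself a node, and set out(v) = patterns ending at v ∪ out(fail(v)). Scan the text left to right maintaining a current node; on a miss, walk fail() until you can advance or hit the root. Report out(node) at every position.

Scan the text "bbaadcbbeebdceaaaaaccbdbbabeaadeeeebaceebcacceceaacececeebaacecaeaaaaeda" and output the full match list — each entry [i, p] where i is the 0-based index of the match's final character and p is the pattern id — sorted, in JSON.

Build automaton:
Trie nodes:
  0='ε' goto a→13 b→2 c→1 d→7 e→4
  1='c' goto ·  [P0 ends]
  2='b' goto b→3
  3='bb' goto ·  [P1 ends]
  4='e' goto a→5 e→11
  5='ea' goto a→6
  6='eaa' goto ·  [P2 ends]
  7='d' goto e→8
  8='de' goto b→9
  9='deb' goto e→10
  10='debe' goto ·  [P3 ends]
  11='ee' goto b→12
  12='eeb' goto ·  [P4 ends]
  13='a' goto a→14
  14='aa' goto ·  [P5 ends]

BFS fail/out derivation:
  fail(1) 'c': from fail(0)=0 chase 'c': 0 ⇒ 0;  out={0}∪out(0)={0}
  fail(2) 'b': from fail(0)=0 chase 'b': 0 ⇒ 0;  out=∅∪out(0)=∅
  fail(4) 'e': from fail(0)=0 chase 'e': 0 ⇒ 0;  out=∅∪out(0)=∅
  fail(7) 'd': from fail(0)=0 chase 'd': 0 ⇒ 0;  out=∅∪out(0)=∅
  fail(13) 'a': from fail(0)=0 chase 'a': 0 ⇒ 0;  out=∅∪out(0)=∅
  fail(3) 'bb': from fail(2)=0 chase 'b': 0 ⇒ 2;  out={1}∪out(2)={1}
  fail(5) 'ea': from fail(4)=0 chase 'a': 0 ⇒ 13;  out=∅∪out(13)=∅
  fail(8) 'de': from fail(7)=0 chase 'e': 0 ⇒ 4;  out=∅∪out(4)=∅
  fail(11) 'ee': from fail(4)=0 chase 'e': 0 ⇒ 4;  out=∅∪out(4)=∅
  fail(14) 'aa': from fail(13)=0 chase 'a': 0 ⇒ 13;  out={5}∪out(13)={5}
  fail(6) 'eaa': from fail(5)=13 chase 'a': 13 ⇒ 14;  out={2}∪out(14)={2,5}
  fail(9) 'deb': from fail(8)=4 chase 'b': 4→0 ⇒ 2;  out=∅∪out(2)=∅
  fail(12) 'eeb': from fail(11)=4 chase 'b': 4→0 ⇒ 2;  out={4}∪out(2)={4}
  fail(10) 'debe': from fail(9)=2 chase 'e': 2→0 ⇒ 4;  out={3}∪out(4)={3}

Scan:
[0] read 'b'  n0⇒n2
[1] read 'b'  n2⇒n3  emit P1@[0:1]
[2] read 'a'  n3⇒n13 (fail-walked)
[3] read 'a'  n13⇒n14  emit P5@[2:3]
[4] read 'd'  n14⇒n7 (fail-walked)
[5] read 'c'  n7⇒n1 (fail-walked)  emit P0@[5:5]
[6] read 'b'  n1⇒n2 (fail-walked)
[7] read 'b'  n2⇒n3  emit P1@[6:7]
[8] read 'e'  n3⇒n4 (fail-walked)
[9] read 'e'  n4⇒n11
[10] read 'b'  n11⇒n12  emit P4@[8:10]
[11] read 'd'  n12⇒n7 (fail-walked)
[12] read 'c'  n7⇒n1 (fail-walked)  emit P0@[12:12]
[13] read 'e'  n1⇒n4 (fail-walked)
[14] read 'a'  n4⇒n5
[15] read 'a'  n5⇒n6  emit P2@[13:15],P5@[14:15]
[16] read 'a'  n6⇒n14 (fail-walked)  emit P5@[15:16]
[17] read 'a'  n14⇒n14 (fail-walked)  emit P5@[16:17]
[18] read 'a'  n14⇒n14 (fail-walked)  emit P5@[17:18]
[19] read 'c'  n14⇒n1 (fail-walked)  emit P0@[19:19]
[20] read 'c'  n1⇒n1 (fail-walked)  emit P0@[20:20]
[21] read 'b'  n1⇒n2 (fail-walked)
[22] read 'd'  n2⇒n7 (fail-walked)
[23] read 'b'  n7⇒n2 (fail-walked)
[24] read 'b'  n2⇒n3  emit P1@[23:24]
[25] read 'a'  n3⇒n13 (fail-walked)
[26] read 'b'  n13⇒n2 (fail-walked)
[27] read 'e'  n2⇒n4 (fail-walked)
[28] read 'a'  n4⇒n5
[29] read 'a'  n5⇒n6  emit P2@[27:29],P5@[28:29]
[30] read 'd'  n6⇒n7 (fail-walked)
[31] read 'e'  n7⇒n8
[32] read 'e'  n8⇒n11 (fail-walked)
[33] read 'e'  n11⇒n11 (fail-walked)
[34] read 'e'  n11⇒n11 (fail-walked)
[35] read 'b'  n11⇒n12  emit P4@[33:35]
[36] read 'a'  n12⇒n13 (fail-walked)
[37] read 'c'  n13⇒n1 (fail-walked)  emit P0@[37:37]
[38] read 'e'  n1⇒n4 (fail-walked)
[39] read 'e'  n4⇒n11
[40] read 'b'  n11⇒n12  emit P4@[38:40]
[41] read 'c'  n12⇒n1 (fail-walked)  emit P0@[41:41]
[42] read 'a'  n1⇒n13 (fail-walked)
[43] read 'c'  n13⇒n1 (fail-walked)  emit P0@[43:43]
[44] read 'c'  n1⇒n1 (fail-walked)  emit P0@[44:44]
[45] read 'e'  n1⇒n4 (fail-walked)
[46] read 'c'  n4⇒n1 (fail-walked)  emit P0@[46:46]
[47] read 'e'  n1⇒n4 (fail-walked)
[48] read 'a'  n4⇒n5
[49] read 'a'  n5⇒n6  emit P2@[47:49],P5@[48:49]
[50] read 'c'  n6⇒n1 (fail-walked)  emit P0@[50:50]
[51] read 'e'  n1⇒n4 (fail-walked)
[52] read 'c'  n4⇒n1 (fail-walked)  emit P0@[52:52]
[53] read 'e'  n1⇒n4 (fail-walked)
[54] read 'c'  n4⇒n1 (fail-walked)  emit P0@[54:54]
[55] read 'e'  n1⇒n4 (fail-walked)
[56] read 'e'  n4⇒n11
[57] read 'b'  n11⇒n12  emit P4@[55:57]
[58] read 'a'  n12⇒n13 (fail-walked)
[59] read 'a'  n13⇒n14  emit P5@[58:59]
[60] read 'c'  n14⇒n1 (fail-walked)  emit P0@[60:60]
[61] read 'e'  n1⇒n4 (fail-walked)
[62] read 'c'  n4⇒n1 (fail-walked)  emit P0@[62:62]
[63] read 'a'  n1⇒n13 (fail-walked)
[64] read 'e'  n13⇒n4 (fail-walked)
[65] read 'a'  n4⇒n5
[66] read 'a'  n5⇒n6  emit P2@[64:66],P5@[65:66]
[67] read 'a'  n6⇒n14 (fail-walked)  emit P5@[66:67]
[68] read 'a'  n14⇒n14 (fail-walked)  emit P5@[67:68]
[69] read 'e'  n14⇒n4 (fail-walked)
[70] read 'd'  n4⇒n7 (fail-walked)
[71] read 'a'  n7⇒n13 (fail-walked)

All matches (sorted): [[1,1],[3,5],[5,0],[7,1],[10,4],[12,0],[15,2],[15,5],[16,5],[17,5],[18,5],[19,0],[20,0],[24,1],[29,2],[29,5],[35,4],[37,0],[40,4],[41,0],[43,0],[44,0],[46,0],[49,2],[49,5],[50,0],[52,0],[54,0],[57,4],[59,5],[60,0],[62,0],[66,2],[66,5],[67,5],[68,5]]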